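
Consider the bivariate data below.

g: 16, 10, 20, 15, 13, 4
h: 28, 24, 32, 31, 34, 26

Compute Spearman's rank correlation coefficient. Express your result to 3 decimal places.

0.543

Rank g: 5, 2, 6, 4, 3, 1
Rank h: 3, 1, 5, 4, 6, 2
d = rank(g) − rank(h): 2, 1, 1, 0, -3, -1; Σd² = 16
ρ = 1 − 6Σd² / [n(n²−1)] = 1 − 6×16 / (6×35) = 1 − 96/210 ≈ 0.543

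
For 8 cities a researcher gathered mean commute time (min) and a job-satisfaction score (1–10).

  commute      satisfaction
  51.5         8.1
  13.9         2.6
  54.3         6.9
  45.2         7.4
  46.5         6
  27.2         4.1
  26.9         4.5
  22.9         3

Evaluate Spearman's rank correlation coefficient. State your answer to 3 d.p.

0.857

Rank commute: 7, 1, 8, 5, 6, 4, 3, 2
Rank satisfaction: 8, 1, 6, 7, 5, 3, 4, 2
d = rank(commute) − rank(satisfaction): -1, 0, 2, -2, 1, 1, -1, 0; Σd² = 12
ρ = 1 − 6Σd² / [n(n²−1)] = 1 − 6×12 / (8×63) = 1 − 72/504 ≈ 0.857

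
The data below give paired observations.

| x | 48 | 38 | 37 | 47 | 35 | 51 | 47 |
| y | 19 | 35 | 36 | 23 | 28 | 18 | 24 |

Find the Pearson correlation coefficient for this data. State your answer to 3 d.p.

-0.870

n = 7, Σx = 303, Σy = 183, Σx² = 13361, Σy² = 5095, Σxy = 7681
nΣxy − ΣxΣy = 53767 − 55449 = -1682
nΣx² − (Σx)² = 93527 − 91809 = 1718; nΣy² − (Σy)² = 35665 − 33489 = 2176
r = -1682 / √(1718 × 2176) = -1682 / 1933.4860 ≈ -0.870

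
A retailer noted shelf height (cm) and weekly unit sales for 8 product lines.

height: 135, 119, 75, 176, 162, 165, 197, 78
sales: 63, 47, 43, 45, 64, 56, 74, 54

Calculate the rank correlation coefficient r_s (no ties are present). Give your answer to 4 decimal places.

Rank height: 4, 3, 1, 7, 5, 6, 8, 2
Rank sales: 6, 3, 1, 2, 7, 5, 8, 4
d = rank(height) − rank(sales): -2, 0, 0, 5, -2, 1, 0, -2; Σd² = 38
ρ = 1 − 6Σd² / [n(n²−1)] = 1 − 6×38 / (8×63) = 1 − 228/504 ≈ 0.5476

0.5476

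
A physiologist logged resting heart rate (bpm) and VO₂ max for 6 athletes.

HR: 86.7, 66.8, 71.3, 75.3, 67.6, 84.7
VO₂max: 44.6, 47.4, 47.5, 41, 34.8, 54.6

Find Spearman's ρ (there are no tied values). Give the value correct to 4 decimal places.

Rank HR: 6, 1, 3, 4, 2, 5
Rank VO₂max: 3, 4, 5, 2, 1, 6
d = rank(HR) − rank(VO₂max): 3, -3, -2, 2, 1, -1; Σd² = 28
ρ = 1 − 6Σd² / [n(n²−1)] = 1 − 6×28 / (6×35) = 1 − 168/210 ≈ 0.2000

0.2000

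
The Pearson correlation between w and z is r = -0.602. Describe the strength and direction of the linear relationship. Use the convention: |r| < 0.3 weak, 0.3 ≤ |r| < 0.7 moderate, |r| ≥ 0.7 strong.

moderate negative

r = -0.602 < 0 so the relationship is negative.
|r| = 0.602, which falls in the moderate range.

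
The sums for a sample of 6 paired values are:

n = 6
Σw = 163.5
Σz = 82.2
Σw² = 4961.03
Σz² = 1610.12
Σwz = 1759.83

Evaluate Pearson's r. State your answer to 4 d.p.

r = (nΣwz − ΣwΣz) / √[(nΣw² − (Σw)²)(nΣz² − (Σz)²)]
Numerator: 6×1759.83 − 163.5×82.2 = -2880.72
Denominator: √[(29766.18 − 26732.25)(9660.72 − 6756.84)] = √[3033.93 × 2903.88] = 2968.1928
r = -2880.72 / 2968.1928 ≈ -0.9705

-0.9705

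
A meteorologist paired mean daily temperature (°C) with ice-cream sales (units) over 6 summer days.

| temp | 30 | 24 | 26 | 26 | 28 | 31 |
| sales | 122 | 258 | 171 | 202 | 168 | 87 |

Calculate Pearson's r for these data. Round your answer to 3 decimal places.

-0.964

n = 6, Σx = 165, Σy = 1008, Σx² = 4573, Σy² = 187286, Σxy = 26951
nΣxy − ΣxΣy = 161706 − 166320 = -4614
nΣx² − (Σx)² = 27438 − 27225 = 213; nΣy² − (Σy)² = 1123716 − 1016064 = 107652
r = -4614 / √(213 × 107652) = -4614 / 4788.5150 ≈ -0.964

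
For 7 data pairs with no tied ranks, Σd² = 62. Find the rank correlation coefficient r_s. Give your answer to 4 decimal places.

-0.1071

ρ = 1 − 6Σd² / [n(n²−1)] = 1 − 6×62 / (7×48)
  = 1 − 372/336 = 1 − 1.10714 ≈ -0.1071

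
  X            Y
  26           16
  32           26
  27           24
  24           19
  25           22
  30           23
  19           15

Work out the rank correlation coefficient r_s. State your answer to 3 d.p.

0.857

Rank X: 4, 7, 5, 2, 3, 6, 1
Rank Y: 2, 7, 6, 3, 4, 5, 1
d = rank(X) − rank(Y): 2, 0, -1, -1, -1, 1, 0; Σd² = 8
ρ = 1 − 6Σd² / [n(n²−1)] = 1 − 6×8 / (7×48) = 1 − 48/336 ≈ 0.857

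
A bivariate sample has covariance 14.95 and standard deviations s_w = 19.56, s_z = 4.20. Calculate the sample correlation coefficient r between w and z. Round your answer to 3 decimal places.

r = Cov(w,z) / (s_w · s_z) = 14.95 / (19.56 × 4.20)
  = 14.95 / 82.1520 ≈ 0.182

0.182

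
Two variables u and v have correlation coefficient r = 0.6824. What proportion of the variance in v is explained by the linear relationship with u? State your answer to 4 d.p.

0.4657

r² = (0.6824)² = 0.4657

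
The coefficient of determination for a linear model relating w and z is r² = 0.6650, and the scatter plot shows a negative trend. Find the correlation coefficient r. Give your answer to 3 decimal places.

|r| = √0.6650 = 0.815
The association is negative, so r = −0.815.

-0.815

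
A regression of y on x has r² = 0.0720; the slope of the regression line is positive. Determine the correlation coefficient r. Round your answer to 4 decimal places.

0.2683

|r| = √0.0720 = 0.2683
The association is positive, so r = 0.2683.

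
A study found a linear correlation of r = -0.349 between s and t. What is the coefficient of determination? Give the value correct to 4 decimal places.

r² = (-0.349)² = 0.1218

0.1218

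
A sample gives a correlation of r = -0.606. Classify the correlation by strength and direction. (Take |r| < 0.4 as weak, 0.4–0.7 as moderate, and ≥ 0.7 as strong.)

r = -0.606 < 0 so the relationship is negative.
|r| = 0.606, which falls in the moderate range.

moderate negative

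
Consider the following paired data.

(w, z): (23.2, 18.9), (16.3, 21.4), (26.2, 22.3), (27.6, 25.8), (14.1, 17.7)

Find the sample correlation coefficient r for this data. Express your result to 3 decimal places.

0.714

n = 5, Σw = 107.4, Σz = 106.1, Σw² = 2450.94, Σz² = 2291.39, Σwz = 2333.21
nΣwz − ΣwΣz = 11666.05 − 11395.14 = 270.91
nΣw² − (Σw)² = 12254.7 − 11534.76 = 719.94; nΣz² − (Σz)² = 11456.95 − 11257.21 = 199.74
r = 270.91 / √(719.94 × 199.74) = 270.91 / 379.2108 ≈ 0.714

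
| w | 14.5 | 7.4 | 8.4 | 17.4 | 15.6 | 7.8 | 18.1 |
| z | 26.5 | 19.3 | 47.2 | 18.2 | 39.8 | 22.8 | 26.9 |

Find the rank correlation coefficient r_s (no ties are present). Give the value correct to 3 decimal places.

Rank w: 4, 1, 3, 6, 5, 2, 7
Rank z: 4, 2, 7, 1, 6, 3, 5
d = rank(w) − rank(z): 0, -1, -4, 5, -1, -1, 2; Σd² = 48
ρ = 1 − 6Σd² / [n(n²−1)] = 1 − 6×48 / (7×48) = 1 − 288/336 ≈ 0.143

0.143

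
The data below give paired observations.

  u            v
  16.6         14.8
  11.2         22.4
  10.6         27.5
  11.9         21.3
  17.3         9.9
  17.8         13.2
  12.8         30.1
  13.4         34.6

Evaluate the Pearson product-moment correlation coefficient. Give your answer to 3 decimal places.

-0.731

n = 8, Σu = 111.6, Σv = 173.8, Σu² = 1614.5, Σv² = 4306.16, Σuv = 2296.68
nΣuv − ΣuΣv = 18373.44 − 19396.08 = -1022.64
nΣu² − (Σu)² = 12916 − 12454.56 = 461.44; nΣv² − (Σv)² = 34449.28 − 30206.44 = 4242.84
r = -1022.64 / √(461.44 × 4242.84) = -1022.64 / 1399.2198 ≈ -0.731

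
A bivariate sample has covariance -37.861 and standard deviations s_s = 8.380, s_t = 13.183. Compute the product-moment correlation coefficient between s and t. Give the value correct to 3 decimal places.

-0.343

r = Cov(s,t) / (s_s · s_t) = -37.861 / (8.380 × 13.183)
  = -37.861 / 110.4735 ≈ -0.343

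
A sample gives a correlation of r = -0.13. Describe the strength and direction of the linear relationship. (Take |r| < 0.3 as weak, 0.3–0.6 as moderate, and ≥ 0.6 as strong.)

r = -0.13 < 0 so the relationship is negative.
|r| = 0.13, which falls in the weak range.

weak negative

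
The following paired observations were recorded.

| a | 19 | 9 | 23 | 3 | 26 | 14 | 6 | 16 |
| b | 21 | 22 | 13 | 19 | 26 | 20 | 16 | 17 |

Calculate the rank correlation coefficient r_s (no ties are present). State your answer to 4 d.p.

0.2143

Rank a: 6, 3, 7, 1, 8, 4, 2, 5
Rank b: 6, 7, 1, 4, 8, 5, 2, 3
d = rank(a) − rank(b): 0, -4, 6, -3, 0, -1, 0, 2; Σd² = 66
ρ = 1 − 6Σd² / [n(n²−1)] = 1 − 6×66 / (8×63) = 1 − 396/504 ≈ 0.2143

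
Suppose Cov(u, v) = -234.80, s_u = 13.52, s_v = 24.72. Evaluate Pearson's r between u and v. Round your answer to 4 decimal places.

-0.7025

r = Cov(u,v) / (s_u · s_v) = -234.80 / (13.52 × 24.72)
  = -234.80 / 334.2144 ≈ -0.7025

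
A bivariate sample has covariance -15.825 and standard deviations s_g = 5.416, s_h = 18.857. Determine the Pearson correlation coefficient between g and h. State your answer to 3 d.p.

-0.155

r = Cov(g,h) / (s_g · s_h) = -15.825 / (5.416 × 18.857)
  = -15.825 / 102.1295 ≈ -0.155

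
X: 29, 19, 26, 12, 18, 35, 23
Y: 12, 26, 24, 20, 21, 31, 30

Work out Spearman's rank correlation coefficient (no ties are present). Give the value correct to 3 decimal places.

Rank X: 6, 3, 5, 1, 2, 7, 4
Rank Y: 1, 5, 4, 2, 3, 7, 6
d = rank(X) − rank(Y): 5, -2, 1, -1, -1, 0, -2; Σd² = 36
ρ = 1 − 6Σd² / [n(n²−1)] = 1 − 6×36 / (7×48) = 1 − 216/336 ≈ 0.357

0.357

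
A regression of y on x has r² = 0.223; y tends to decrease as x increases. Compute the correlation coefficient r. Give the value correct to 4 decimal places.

-0.4722

|r| = √0.223 = 0.4722
The association is negative, so r = −0.4722.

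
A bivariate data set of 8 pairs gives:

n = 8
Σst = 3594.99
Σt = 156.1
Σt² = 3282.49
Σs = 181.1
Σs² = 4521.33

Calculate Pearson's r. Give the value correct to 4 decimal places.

r = (nΣst − ΣsΣt) / √[(nΣs² − (Σs)²)(nΣt² − (Σt)²)]
Numerator: 8×3594.99 − 181.1×156.1 = 490.21
Denominator: √[(36170.64 − 32797.21)(26259.92 − 24367.21)] = √[3373.43 × 1892.71] = 2526.8409
r = 490.21 / 2526.8409 ≈ 0.1940

0.1940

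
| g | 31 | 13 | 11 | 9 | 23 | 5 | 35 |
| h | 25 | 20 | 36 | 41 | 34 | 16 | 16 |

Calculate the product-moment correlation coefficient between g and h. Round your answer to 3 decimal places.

n = 7, Σg = 127, Σh = 188, Σg² = 3111, Σh² = 5670, Σgh = 3222
nΣgh − ΣgΣh = 22554 − 23876 = -1322
nΣg² − (Σg)² = 21777 − 16129 = 5648; nΣh² − (Σh)² = 39690 − 35344 = 4346
r = -1322 / √(5648 × 4346) = -1322 / 4954.4130 ≈ -0.267

-0.267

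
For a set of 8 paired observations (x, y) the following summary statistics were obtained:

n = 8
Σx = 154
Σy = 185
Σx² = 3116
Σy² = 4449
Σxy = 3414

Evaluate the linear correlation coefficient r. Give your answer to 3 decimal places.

-0.915

r = (nΣxy − ΣxΣy) / √[(nΣx² − (Σx)²)(nΣy² − (Σy)²)]
Numerator: 8×3414 − 154×185 = -1178
Denominator: √[(24928 − 23716)(35592 − 34225)] = √[1212 × 1367] = 1287.1690
r = -1178 / 1287.1690 ≈ -0.915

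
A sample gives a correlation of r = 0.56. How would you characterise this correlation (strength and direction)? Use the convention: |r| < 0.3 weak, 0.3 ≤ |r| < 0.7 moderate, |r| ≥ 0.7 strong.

r = 0.56 > 0 so the relationship is positive.
|r| = 0.56, which falls in the moderate range.

moderate positive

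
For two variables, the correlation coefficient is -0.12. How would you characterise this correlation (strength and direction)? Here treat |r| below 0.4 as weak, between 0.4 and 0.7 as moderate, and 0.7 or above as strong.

r = -0.12 < 0 so the relationship is negative.
|r| = 0.12, which falls in the weak range.

weak negative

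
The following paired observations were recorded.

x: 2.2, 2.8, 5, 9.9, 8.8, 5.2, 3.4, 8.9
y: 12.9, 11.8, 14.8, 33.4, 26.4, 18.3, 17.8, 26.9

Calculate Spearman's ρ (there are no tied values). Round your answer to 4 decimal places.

0.9524

Rank x: 1, 2, 4, 8, 6, 5, 3, 7
Rank y: 2, 1, 3, 8, 6, 5, 4, 7
d = rank(x) − rank(y): -1, 1, 1, 0, 0, 0, -1, 0; Σd² = 4
ρ = 1 − 6Σd² / [n(n²−1)] = 1 − 6×4 / (8×63) = 1 − 24/504 ≈ 0.9524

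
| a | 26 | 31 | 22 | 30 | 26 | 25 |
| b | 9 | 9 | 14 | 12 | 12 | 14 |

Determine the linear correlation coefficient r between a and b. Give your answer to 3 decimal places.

n = 6, Σa = 160, Σb = 70, Σa² = 4322, Σb² = 842, Σab = 1843
nΣab − ΣaΣb = 11058 − 11200 = -142
nΣa² − (Σa)² = 25932 − 25600 = 332; nΣb² − (Σb)² = 5052 − 4900 = 152
r = -142 / √(332 × 152) = -142 / 224.6419 ≈ -0.632

-0.632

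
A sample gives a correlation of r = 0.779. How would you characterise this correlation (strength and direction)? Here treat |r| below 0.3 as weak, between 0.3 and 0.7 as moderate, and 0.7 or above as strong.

r = 0.779 > 0 so the relationship is positive.
|r| = 0.779, which falls in the strong range.

strong positive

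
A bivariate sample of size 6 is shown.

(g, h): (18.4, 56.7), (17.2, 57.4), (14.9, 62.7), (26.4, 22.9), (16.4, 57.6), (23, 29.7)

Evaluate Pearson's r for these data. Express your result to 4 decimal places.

n = 6, Σg = 116.3, Σh = 287, Σg² = 2351.33, Σh² = 15165.2, Σgh = 5197.09
nΣgh − ΣgΣh = 31182.54 − 33378.1 = -2195.56
nΣg² − (Σg)² = 14107.98 − 13525.69 = 582.29; nΣh² − (Σh)² = 90991.2 − 82369 = 8622.2
r = -2195.56 / √(582.29 × 8622.2) = -2195.56 / 2240.6742 ≈ -0.9799

-0.9799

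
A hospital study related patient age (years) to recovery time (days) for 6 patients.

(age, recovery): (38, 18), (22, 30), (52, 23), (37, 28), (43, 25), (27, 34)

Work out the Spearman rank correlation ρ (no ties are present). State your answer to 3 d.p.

-0.771

Rank age: 4, 1, 6, 3, 5, 2
Rank recovery: 1, 5, 2, 4, 3, 6
d = rank(age) − rank(recovery): 3, -4, 4, -1, 2, -4; Σd² = 62
ρ = 1 − 6Σd² / [n(n²−1)] = 1 − 6×62 / (6×35) = 1 − 372/210 ≈ -0.771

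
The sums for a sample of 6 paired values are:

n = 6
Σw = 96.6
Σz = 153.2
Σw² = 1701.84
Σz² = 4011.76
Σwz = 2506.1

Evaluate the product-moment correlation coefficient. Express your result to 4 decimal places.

r = (nΣwz − ΣwΣz) / √[(nΣw² − (Σw)²)(nΣz² − (Σz)²)]
Numerator: 6×2506.1 − 96.6×153.2 = 237.48
Denominator: √[(10211.04 − 9331.56)(24070.56 − 23470.24)] = √[879.48 × 600.32] = 726.6151
r = 237.48 / 726.6151 ≈ 0.3268

0.3268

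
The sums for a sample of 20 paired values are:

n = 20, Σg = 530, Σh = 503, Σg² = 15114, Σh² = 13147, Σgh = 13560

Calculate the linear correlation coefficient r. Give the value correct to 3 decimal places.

0.316

r = (nΣgh − ΣgΣh) / √[(nΣg² − (Σg)²)(nΣh² − (Σh)²)]
Numerator: 20×13560 − 530×503 = 4610
Denominator: √[(302280 − 280900)(262940 − 253009)] = √[21380 × 9931] = 14571.3685
r = 4610 / 14571.3685 ≈ 0.316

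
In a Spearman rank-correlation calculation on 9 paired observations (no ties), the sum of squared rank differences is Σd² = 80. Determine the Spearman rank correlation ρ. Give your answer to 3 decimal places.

0.333

ρ = 1 − 6Σd² / [n(n²−1)] = 1 − 6×80 / (9×80)
  = 1 − 480/720 = 1 − 0.6667 ≈ 0.333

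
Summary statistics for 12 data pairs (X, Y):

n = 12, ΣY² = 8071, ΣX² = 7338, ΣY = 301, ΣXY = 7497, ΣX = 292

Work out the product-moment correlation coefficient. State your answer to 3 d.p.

r = (nΣXY − ΣXΣY) / √[(nΣX² − (ΣX)²)(nΣY² − (ΣY)²)]
Numerator: 12×7497 − 292×301 = 2072
Denominator: √[(88056 − 85264)(96852 − 90601)] = √[2792 × 6251] = 4177.6539
r = 2072 / 4177.6539 ≈ 0.496

0.496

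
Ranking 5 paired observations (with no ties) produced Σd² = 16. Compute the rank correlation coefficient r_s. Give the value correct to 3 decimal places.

ρ = 1 − 6Σd² / [n(n²−1)] = 1 − 6×16 / (5×24)
  = 1 − 96/120 = 1 − 0.8000 ≈ 0.200

0.200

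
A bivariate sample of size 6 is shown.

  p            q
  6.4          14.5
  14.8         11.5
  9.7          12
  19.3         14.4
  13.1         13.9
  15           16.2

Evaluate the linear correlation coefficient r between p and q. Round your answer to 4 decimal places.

0.1477

n = 6, Σp = 78.3, Σq = 82.5, Σp² = 1123.19, Σq² = 1149.51, Σpq = 1082.41
nΣpq − ΣpΣq = 6494.46 − 6459.75 = 34.71
nΣp² − (Σp)² = 6739.14 − 6130.89 = 608.25; nΣq² − (Σq)² = 6897.06 − 6806.25 = 90.81
r = 34.71 / √(608.25 × 90.81) = 34.71 / 235.0217 ≈ 0.1477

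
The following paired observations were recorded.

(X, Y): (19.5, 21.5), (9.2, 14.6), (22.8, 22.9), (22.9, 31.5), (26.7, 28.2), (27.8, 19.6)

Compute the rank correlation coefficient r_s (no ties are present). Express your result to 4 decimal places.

0.3714

Rank X: 2, 1, 3, 4, 5, 6
Rank Y: 3, 1, 4, 6, 5, 2
d = rank(X) − rank(Y): -1, 0, -1, -2, 0, 4; Σd² = 22
ρ = 1 − 6Σd² / [n(n²−1)] = 1 − 6×22 / (6×35) = 1 − 132/210 ≈ 0.3714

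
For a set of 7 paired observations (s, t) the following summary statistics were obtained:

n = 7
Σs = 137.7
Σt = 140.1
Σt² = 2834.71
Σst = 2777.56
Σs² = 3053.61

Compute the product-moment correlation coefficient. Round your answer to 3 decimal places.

r = (nΣst − ΣsΣt) / √[(nΣs² − (Σs)²)(nΣt² − (Σt)²)]
Numerator: 7×2777.56 − 137.7×140.1 = 151.15
Denominator: √[(21375.27 − 18961.29)(19842.97 − 19628.01)] = √[2413.98 × 214.96] = 720.3535
r = 151.15 / 720.3535 ≈ 0.210

0.210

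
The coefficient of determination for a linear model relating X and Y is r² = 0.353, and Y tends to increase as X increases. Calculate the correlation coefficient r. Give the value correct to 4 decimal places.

|r| = √0.353 = 0.5941
The association is positive, so r = 0.5941.

0.5941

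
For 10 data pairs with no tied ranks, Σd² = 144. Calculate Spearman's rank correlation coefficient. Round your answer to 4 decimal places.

ρ = 1 − 6Σd² / [n(n²−1)] = 1 − 6×144 / (10×99)
  = 1 − 864/990 = 1 − 0.87273 ≈ 0.1273

0.1273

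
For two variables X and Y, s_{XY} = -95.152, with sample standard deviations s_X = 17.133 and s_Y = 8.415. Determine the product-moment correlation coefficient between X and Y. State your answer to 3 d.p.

r = Cov(X,Y) / (s_X · s_Y) = -95.152 / (17.133 × 8.415)
  = -95.152 / 144.1742 ≈ -0.660

-0.660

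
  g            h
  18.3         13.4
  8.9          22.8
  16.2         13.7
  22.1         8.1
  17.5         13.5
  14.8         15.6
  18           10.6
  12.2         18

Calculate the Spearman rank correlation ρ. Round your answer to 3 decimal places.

-0.976

Rank g: 7, 1, 4, 8, 5, 3, 6, 2
Rank h: 3, 8, 5, 1, 4, 6, 2, 7
d = rank(g) − rank(h): 4, -7, -1, 7, 1, -3, 4, -5; Σd² = 166
ρ = 1 − 6Σd² / [n(n²−1)] = 1 − 6×166 / (8×63) = 1 − 996/504 ≈ -0.976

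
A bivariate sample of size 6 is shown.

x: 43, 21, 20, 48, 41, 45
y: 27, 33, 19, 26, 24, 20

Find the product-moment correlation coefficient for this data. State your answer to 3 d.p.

-0.149

n = 6, Σx = 218, Σy = 149, Σx² = 8700, Σy² = 3831, Σxy = 5366
nΣxy − ΣxΣy = 32196 − 32482 = -286
nΣx² − (Σx)² = 52200 − 47524 = 4676; nΣy² − (Σy)² = 22986 − 22201 = 785
r = -286 / √(4676 × 785) = -286 / 1915.8967 ≈ -0.149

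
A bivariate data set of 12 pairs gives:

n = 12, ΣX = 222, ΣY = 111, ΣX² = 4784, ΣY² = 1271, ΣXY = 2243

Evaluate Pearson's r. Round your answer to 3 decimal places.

0.466

r = (nΣXY − ΣXΣY) / √[(nΣX² − (ΣX)²)(nΣY² − (ΣY)²)]
Numerator: 12×2243 − 222×111 = 2274
Denominator: √[(57408 − 49284)(15252 − 12321)] = √[8124 × 2931] = 4879.6971
r = 2274 / 4879.6971 ≈ 0.466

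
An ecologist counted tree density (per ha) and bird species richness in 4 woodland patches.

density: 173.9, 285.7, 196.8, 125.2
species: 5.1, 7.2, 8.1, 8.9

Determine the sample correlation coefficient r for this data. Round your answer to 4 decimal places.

-0.2209

n = 4, Σx = 781.6, Σy = 29.3, Σx² = 166270.98, Σy² = 222.67, Σxy = 5652.29
nΣxy − ΣxΣy = 22609.16 − 22900.88 = -291.72
nΣx² − (Σx)² = 665083.92 − 610898.56 = 54185.36; nΣy² − (Σy)² = 890.68 − 858.49 = 32.19
r = -291.72 / √(54185.36 × 32.19) = -291.72 / 1320.6918 ≈ -0.2209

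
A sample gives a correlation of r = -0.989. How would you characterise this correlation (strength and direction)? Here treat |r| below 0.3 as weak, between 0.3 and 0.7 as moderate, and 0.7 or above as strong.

strong negative

r = -0.989 < 0 so the relationship is negative.
|r| = 0.989, which falls in the strong range.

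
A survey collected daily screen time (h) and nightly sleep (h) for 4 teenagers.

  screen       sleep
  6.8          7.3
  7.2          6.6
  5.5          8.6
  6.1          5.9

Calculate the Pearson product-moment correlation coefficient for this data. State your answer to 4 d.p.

n = 4, Σx = 25.6, Σy = 28.4, Σx² = 165.54, Σy² = 205.62, Σxy = 180.45
nΣxy − ΣxΣy = 721.8 − 727.04 = -5.24
nΣx² − (Σx)² = 662.16 − 655.36 = 6.8; nΣy² − (Σy)² = 822.48 − 806.56 = 15.92
r = -5.24 / √(6.8 × 15.92) = -5.24 / 10.4046 ≈ -0.5036

-0.5036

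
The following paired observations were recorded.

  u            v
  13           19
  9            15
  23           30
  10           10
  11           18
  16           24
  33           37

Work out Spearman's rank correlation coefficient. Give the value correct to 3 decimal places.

Rank u: 4, 1, 6, 2, 3, 5, 7
Rank v: 4, 2, 6, 1, 3, 5, 7
d = rank(u) − rank(v): 0, -1, 0, 1, 0, 0, 0; Σd² = 2
ρ = 1 − 6Σd² / [n(n²−1)] = 1 − 6×2 / (7×48) = 1 − 12/336 ≈ 0.964

0.964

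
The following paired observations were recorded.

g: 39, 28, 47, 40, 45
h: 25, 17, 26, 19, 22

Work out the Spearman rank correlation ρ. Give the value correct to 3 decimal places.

Rank g: 2, 1, 5, 3, 4
Rank h: 4, 1, 5, 2, 3
d = rank(g) − rank(h): -2, 0, 0, 1, 1; Σd² = 6
ρ = 1 − 6Σd² / [n(n²−1)] = 1 − 6×6 / (5×24) = 1 − 36/120 ≈ 0.700

0.700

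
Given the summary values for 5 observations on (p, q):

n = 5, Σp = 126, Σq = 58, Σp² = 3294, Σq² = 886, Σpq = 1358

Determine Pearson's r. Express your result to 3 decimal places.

r = (nΣpq − ΣpΣq) / √[(nΣp² − (Σp)²)(nΣq² − (Σq)²)]
Numerator: 5×1358 − 126×58 = -518
Denominator: √[(16470 − 15876)(4430 − 3364)] = √[594 × 1066] = 795.7412
r = -518 / 795.7412 ≈ -0.651

-0.651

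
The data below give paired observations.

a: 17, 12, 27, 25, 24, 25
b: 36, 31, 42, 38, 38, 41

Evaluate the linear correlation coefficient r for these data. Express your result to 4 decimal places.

0.9411

n = 6, Σa = 130, Σb = 226, Σa² = 2988, Σb² = 8590, Σab = 5005
nΣab − ΣaΣb = 30030 − 29380 = 650
nΣa² − (Σa)² = 17928 − 16900 = 1028; nΣb² − (Σb)² = 51540 − 51076 = 464
r = 650 / √(1028 × 464) = 650 / 690.6461 ≈ 0.9411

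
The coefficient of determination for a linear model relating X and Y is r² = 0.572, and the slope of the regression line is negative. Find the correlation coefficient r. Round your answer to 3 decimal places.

|r| = √0.572 = 0.756
The association is negative, so r = −0.756.

-0.756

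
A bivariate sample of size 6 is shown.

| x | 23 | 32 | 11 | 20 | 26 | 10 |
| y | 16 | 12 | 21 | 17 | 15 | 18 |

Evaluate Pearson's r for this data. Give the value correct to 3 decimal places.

-0.926

n = 6, Σx = 122, Σy = 99, Σx² = 2850, Σy² = 1679, Σxy = 1893
nΣxy − ΣxΣy = 11358 − 12078 = -720
nΣx² − (Σx)² = 17100 − 14884 = 2216; nΣy² − (Σy)² = 10074 − 9801 = 273
r = -720 / √(2216 × 273) = -720 / 777.7969 ≈ -0.926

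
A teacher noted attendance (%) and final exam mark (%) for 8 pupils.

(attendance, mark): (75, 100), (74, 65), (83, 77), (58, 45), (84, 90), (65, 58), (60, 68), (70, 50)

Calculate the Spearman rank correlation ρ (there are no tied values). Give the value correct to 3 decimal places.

0.762

Rank attendance: 6, 5, 7, 1, 8, 3, 2, 4
Rank mark: 8, 4, 6, 1, 7, 3, 5, 2
d = rank(attendance) − rank(mark): -2, 1, 1, 0, 1, 0, -3, 2; Σd² = 20
ρ = 1 − 6Σd² / [n(n²−1)] = 1 − 6×20 / (8×63) = 1 − 120/504 ≈ 0.762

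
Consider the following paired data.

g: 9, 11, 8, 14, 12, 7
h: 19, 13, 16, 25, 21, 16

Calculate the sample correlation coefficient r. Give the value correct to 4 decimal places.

0.6678

n = 6, Σg = 61, Σh = 110, Σg² = 655, Σh² = 2108, Σgh = 1156
nΣgh − ΣgΣh = 6936 − 6710 = 226
nΣg² − (Σg)² = 3930 − 3721 = 209; nΣh² − (Σh)² = 12648 − 12100 = 548
r = 226 / √(209 × 548) = 226 / 338.4258 ≈ 0.6678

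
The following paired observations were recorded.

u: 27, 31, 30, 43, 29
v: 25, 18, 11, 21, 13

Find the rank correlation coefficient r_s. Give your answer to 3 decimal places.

-0.100

Rank u: 1, 4, 3, 5, 2
Rank v: 5, 3, 1, 4, 2
d = rank(u) − rank(v): -4, 1, 2, 1, 0; Σd² = 22
ρ = 1 − 6Σd² / [n(n²−1)] = 1 − 6×22 / (5×24) = 1 − 132/120 ≈ -0.100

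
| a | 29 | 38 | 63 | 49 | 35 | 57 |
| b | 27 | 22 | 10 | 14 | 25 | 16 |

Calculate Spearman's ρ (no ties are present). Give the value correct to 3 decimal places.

Rank a: 1, 3, 6, 4, 2, 5
Rank b: 6, 4, 1, 2, 5, 3
d = rank(a) − rank(b): -5, -1, 5, 2, -3, 2; Σd² = 68
ρ = 1 − 6Σd² / [n(n²−1)] = 1 − 6×68 / (6×35) = 1 − 408/210 ≈ -0.943

-0.943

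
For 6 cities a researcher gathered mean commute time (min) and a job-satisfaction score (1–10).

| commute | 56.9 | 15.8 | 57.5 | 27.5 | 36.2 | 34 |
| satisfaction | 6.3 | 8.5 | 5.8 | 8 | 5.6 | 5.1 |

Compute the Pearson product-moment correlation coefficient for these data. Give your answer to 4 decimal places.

n = 6, Σx = 227.9, Σy = 39.3, Σx² = 10016.19, Σy² = 266.95, Σxy = 1422.39
nΣxy − ΣxΣy = 8534.34 − 8956.47 = -422.13
nΣx² − (Σx)² = 60097.14 − 51938.41 = 8158.73; nΣy² − (Σy)² = 1601.7 − 1544.49 = 57.21
r = -422.13 / √(8158.73 × 57.21) = -422.13 / 683.1991 ≈ -0.6179

-0.6179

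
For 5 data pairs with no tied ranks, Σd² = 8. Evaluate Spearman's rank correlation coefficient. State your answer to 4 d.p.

ρ = 1 − 6Σd² / [n(n²−1)] = 1 − 6×8 / (5×24)
  = 1 − 48/120 = 1 − 0.40000 ≈ 0.6000

0.6000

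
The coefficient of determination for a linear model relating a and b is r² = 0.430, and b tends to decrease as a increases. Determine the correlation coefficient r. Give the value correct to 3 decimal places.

|r| = √0.430 = 0.656
The association is negative, so r = −0.656.

-0.656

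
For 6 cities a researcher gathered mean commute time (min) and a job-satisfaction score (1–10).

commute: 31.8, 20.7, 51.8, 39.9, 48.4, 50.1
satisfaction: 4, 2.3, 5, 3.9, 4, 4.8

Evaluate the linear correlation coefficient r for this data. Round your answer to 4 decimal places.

n = 6, Σx = 242.7, Σy = 24, Σx² = 10567.55, Σy² = 100.54, Σxy = 1023.5
nΣxy − ΣxΣy = 6141 − 5824.8 = 316.2
nΣx² − (Σx)² = 63405.3 − 58903.29 = 4502.01; nΣy² − (Σy)² = 603.24 − 576 = 27.24
r = 316.2 / √(4502.01 × 27.24) = 316.2 / 350.1925 ≈ 0.9029

0.9029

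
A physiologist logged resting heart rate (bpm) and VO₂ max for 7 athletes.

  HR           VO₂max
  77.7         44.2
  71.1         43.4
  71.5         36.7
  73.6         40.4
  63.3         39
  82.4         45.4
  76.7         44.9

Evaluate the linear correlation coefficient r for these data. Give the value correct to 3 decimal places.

0.715

n = 7, Σx = 516.3, Σy = 294, Σx² = 38301.25, Σy² = 12414.42, Σxy = 21771.06
nΣxy − ΣxΣy = 152397.42 − 151792.2 = 605.22
nΣx² − (Σx)² = 268108.75 − 266565.69 = 1543.06; nΣy² − (Σy)² = 86900.94 − 86436 = 464.94
r = 605.22 / √(1543.06 × 464.94) = 605.22 / 847.0126 ≈ 0.715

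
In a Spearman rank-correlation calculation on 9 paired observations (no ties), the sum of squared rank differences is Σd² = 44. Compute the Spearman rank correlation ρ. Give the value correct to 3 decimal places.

ρ = 1 − 6Σd² / [n(n²−1)] = 1 − 6×44 / (9×80)
  = 1 − 264/720 = 1 − 0.3667 ≈ 0.633

0.633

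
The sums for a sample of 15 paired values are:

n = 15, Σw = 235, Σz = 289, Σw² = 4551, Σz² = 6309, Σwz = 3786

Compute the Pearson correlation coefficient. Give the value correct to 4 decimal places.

-0.9241

r = (nΣwz − ΣwΣz) / √[(nΣw² − (Σw)²)(nΣz² − (Σz)²)]
Numerator: 15×3786 − 235×289 = -11125
Denominator: √[(68265 − 55225)(94635 − 83521)] = √[13040 × 11114] = 12038.5448
r = -11125 / 12038.5448 ≈ -0.9241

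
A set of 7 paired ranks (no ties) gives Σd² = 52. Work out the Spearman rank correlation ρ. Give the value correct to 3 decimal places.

ρ = 1 − 6Σd² / [n(n²−1)] = 1 − 6×52 / (7×48)
  = 1 − 312/336 = 1 − 0.9286 ≈ 0.071

0.071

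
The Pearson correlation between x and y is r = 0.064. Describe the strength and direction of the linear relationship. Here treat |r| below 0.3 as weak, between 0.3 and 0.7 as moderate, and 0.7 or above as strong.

r = 0.064 > 0 so the relationship is positive.
|r| = 0.064, which falls in the weak range.

weak positive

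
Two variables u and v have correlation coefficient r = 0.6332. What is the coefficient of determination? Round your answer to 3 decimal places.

r² = (0.6332)² = 0.401

0.401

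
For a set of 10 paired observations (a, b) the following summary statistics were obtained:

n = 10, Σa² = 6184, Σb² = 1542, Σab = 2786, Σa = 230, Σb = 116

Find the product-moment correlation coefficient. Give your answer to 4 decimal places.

0.2816

r = (nΣab − ΣaΣb) / √[(nΣa² − (Σa)²)(nΣb² − (Σb)²)]
Numerator: 10×2786 − 230×116 = 1180
Denominator: √[(61840 − 52900)(15420 − 13456)] = √[8940 × 1964] = 4190.2458
r = 1180 / 4190.2458 ≈ 0.2816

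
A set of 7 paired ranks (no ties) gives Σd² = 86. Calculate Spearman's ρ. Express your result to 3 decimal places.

-0.536

ρ = 1 − 6Σd² / [n(n²−1)] = 1 − 6×86 / (7×48)
  = 1 − 516/336 = 1 − 1.5357 ≈ -0.536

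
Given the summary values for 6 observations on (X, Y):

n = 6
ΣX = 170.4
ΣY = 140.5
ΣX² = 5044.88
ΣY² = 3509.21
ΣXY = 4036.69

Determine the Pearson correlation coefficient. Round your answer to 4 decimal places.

r = (nΣXY − ΣXΣY) / √[(nΣX² − (ΣX)²)(nΣY² − (ΣY)²)]
Numerator: 6×4036.69 − 170.4×140.5 = 278.94
Denominator: √[(30269.28 − 29036.16)(21055.26 − 19740.25)] = √[1233.12 × 1315.01] = 1273.4069
r = 278.94 / 1273.4069 ≈ 0.2191

0.2191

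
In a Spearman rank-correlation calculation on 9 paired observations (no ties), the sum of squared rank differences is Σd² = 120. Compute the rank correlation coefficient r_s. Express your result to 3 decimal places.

ρ = 1 − 6Σd² / [n(n²−1)] = 1 − 6×120 / (9×80)
  = 1 − 720/720 = 1 − 1.0000 ≈ 0.000

0.000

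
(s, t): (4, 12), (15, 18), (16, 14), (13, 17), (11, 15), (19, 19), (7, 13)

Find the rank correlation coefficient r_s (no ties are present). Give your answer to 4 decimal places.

Rank s: 1, 5, 6, 4, 3, 7, 2
Rank t: 1, 6, 3, 5, 4, 7, 2
d = rank(s) − rank(t): 0, -1, 3, -1, -1, 0, 0; Σd² = 12
ρ = 1 − 6Σd² / [n(n²−1)] = 1 − 6×12 / (7×48) = 1 − 72/336 ≈ 0.7857

0.7857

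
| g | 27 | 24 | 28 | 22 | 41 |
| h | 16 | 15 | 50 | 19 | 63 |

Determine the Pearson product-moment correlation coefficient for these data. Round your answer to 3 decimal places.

0.848

n = 5, Σg = 142, Σh = 163, Σg² = 4254, Σh² = 7311, Σgh = 5193
nΣgh − ΣgΣh = 25965 − 23146 = 2819
nΣg² − (Σg)² = 21270 − 20164 = 1106; nΣh² − (Σh)² = 36555 − 26569 = 9986
r = 2819 / √(1106 × 9986) = 2819 / 3323.3291 ≈ 0.848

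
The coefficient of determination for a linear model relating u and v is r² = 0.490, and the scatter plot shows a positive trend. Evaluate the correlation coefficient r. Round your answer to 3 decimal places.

|r| = √0.490 = 0.700
The association is positive, so r = 0.700.

0.700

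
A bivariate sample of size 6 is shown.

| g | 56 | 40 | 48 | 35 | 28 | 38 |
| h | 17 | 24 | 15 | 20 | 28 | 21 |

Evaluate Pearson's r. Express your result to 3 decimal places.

n = 6, Σg = 245, Σh = 125, Σg² = 10493, Σh² = 2715, Σgh = 4914
nΣgh − ΣgΣh = 29484 − 30625 = -1141
nΣg² − (Σg)² = 62958 − 60025 = 2933; nΣh² − (Σh)² = 16290 − 15625 = 665
r = -1141 / √(2933 × 665) = -1141 / 1396.5833 ≈ -0.817

-0.817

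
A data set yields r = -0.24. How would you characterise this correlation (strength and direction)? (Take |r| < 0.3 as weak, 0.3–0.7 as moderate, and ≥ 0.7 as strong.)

weak negative

r = -0.24 < 0 so the relationship is negative.
|r| = 0.24, which falls in the weak range.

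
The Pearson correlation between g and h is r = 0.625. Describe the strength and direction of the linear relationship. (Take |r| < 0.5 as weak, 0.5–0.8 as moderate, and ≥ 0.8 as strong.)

r = 0.625 > 0 so the relationship is positive.
|r| = 0.625, which falls in the moderate range.

moderate positive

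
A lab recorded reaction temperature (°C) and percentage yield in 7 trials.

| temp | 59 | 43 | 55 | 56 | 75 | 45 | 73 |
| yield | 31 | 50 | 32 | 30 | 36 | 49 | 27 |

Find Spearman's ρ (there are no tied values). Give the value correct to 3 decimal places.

Rank temp: 5, 1, 3, 4, 7, 2, 6
Rank yield: 3, 7, 4, 2, 5, 6, 1
d = rank(temp) − rank(yield): 2, -6, -1, 2, 2, -4, 5; Σd² = 90
ρ = 1 − 6Σd² / [n(n²−1)] = 1 − 6×90 / (7×48) = 1 − 540/336 ≈ -0.607

-0.607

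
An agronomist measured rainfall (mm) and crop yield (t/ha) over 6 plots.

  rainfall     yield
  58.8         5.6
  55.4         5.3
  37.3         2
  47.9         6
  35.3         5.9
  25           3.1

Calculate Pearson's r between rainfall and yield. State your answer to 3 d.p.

n = 6, Σx = 259.7, Σy = 27.9, Σx² = 12083.39, Σy² = 143.87, Σxy = 1270.67
nΣxy − ΣxΣy = 7624.02 − 7245.63 = 378.39
nΣx² − (Σx)² = 72500.34 − 67444.09 = 5056.25; nΣy² − (Σy)² = 863.22 − 778.41 = 84.81
r = 378.39 / √(5056.25 × 84.81) = 378.39 / 654.8439 ≈ 0.578

0.578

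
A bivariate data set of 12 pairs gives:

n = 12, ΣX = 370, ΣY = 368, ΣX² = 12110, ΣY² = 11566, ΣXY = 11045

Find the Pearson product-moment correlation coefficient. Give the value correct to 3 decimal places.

r = (nΣXY − ΣXΣY) / √[(nΣX² − (ΣX)²)(nΣY² − (ΣY)²)]
Numerator: 12×11045 − 370×368 = -3620
Denominator: √[(145320 − 136900)(138792 − 135424)] = √[8420 × 3368] = 5325.2756
r = -3620 / 5325.2756 ≈ -0.680

-0.680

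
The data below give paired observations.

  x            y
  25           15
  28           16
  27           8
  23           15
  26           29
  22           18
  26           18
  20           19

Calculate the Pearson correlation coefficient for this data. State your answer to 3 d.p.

n = 8, Σx = 197, Σy = 138, Σx² = 4903, Σy² = 2620, Σxy = 3382
nΣxy − ΣxΣy = 27056 − 27186 = -130
nΣx² − (Σx)² = 39224 − 38809 = 415; nΣy² − (Σy)² = 20960 − 19044 = 1916
r = -130 / √(415 × 1916) = -130 / 891.7062 ≈ -0.146

-0.146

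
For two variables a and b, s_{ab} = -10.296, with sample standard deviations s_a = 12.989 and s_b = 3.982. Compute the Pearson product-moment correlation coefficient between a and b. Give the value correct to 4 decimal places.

-0.1991

r = Cov(a,b) / (s_a · s_b) = -10.296 / (12.989 × 3.982)
  = -10.296 / 51.7222 ≈ -0.1991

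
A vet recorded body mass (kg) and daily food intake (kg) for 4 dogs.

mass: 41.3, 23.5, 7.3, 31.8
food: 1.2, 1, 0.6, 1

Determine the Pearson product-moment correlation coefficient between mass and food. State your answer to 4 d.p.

0.9678

n = 4, Σx = 103.9, Σy = 3.8, Σx² = 3322.47, Σy² = 3.8, Σxy = 109.24
nΣxy − ΣxΣy = 436.96 − 394.82 = 42.14
nΣx² − (Σx)² = 13289.88 − 10795.21 = 2494.67; nΣy² − (Σy)² = 15.2 − 14.44 = 0.76
r = 42.14 / √(2494.67 × 0.76) = 42.14 / 43.5425 ≈ 0.9678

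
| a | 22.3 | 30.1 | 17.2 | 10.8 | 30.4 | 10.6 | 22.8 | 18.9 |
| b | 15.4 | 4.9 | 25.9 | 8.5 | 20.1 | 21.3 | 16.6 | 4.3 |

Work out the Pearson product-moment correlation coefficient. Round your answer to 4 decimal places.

n = 8, Σa = 163.1, Σb = 117, Σa² = 3729.35, Σb² = 2155.98, Σab = 2324.76
nΣab − ΣaΣb = 18598.08 − 19082.7 = -484.62
nΣa² − (Σa)² = 29834.8 − 26601.61 = 3233.19; nΣb² − (Σb)² = 17247.84 − 13689 = 3558.84
r = -484.62 / √(3233.19 × 3558.84) = -484.62 / 3392.1094 ≈ -0.1429

-0.1429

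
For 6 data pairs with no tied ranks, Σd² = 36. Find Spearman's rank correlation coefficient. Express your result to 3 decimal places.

-0.029

ρ = 1 − 6Σd² / [n(n²−1)] = 1 − 6×36 / (6×35)
  = 1 − 216/210 = 1 − 1.0286 ≈ -0.029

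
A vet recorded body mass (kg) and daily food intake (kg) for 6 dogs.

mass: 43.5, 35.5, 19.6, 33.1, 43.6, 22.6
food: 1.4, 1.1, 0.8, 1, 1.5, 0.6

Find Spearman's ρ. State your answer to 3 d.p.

0.943

Rank mass: 5, 4, 1, 3, 6, 2
Rank food: 5, 4, 2, 3, 6, 1
d = rank(mass) − rank(food): 0, 0, -1, 0, 0, 1; Σd² = 2
ρ = 1 − 6Σd² / [n(n²−1)] = 1 − 6×2 / (6×35) = 1 − 12/210 ≈ 0.943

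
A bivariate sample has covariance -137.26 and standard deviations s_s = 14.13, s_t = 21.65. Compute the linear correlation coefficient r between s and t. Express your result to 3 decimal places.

-0.449

r = Cov(s,t) / (s_s · s_t) = -137.26 / (14.13 × 21.65)
  = -137.26 / 305.9145 ≈ -0.449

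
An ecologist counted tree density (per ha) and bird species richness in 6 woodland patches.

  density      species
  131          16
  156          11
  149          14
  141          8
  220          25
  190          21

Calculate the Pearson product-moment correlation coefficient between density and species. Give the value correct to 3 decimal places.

0.833

n = 6, Σx = 987, Σy = 95, Σx² = 168079, Σy² = 1703, Σxy = 16516
nΣxy − ΣxΣy = 99096 − 93765 = 5331
nΣx² − (Σx)² = 1008474 − 974169 = 34305; nΣy² − (Σy)² = 10218 − 9025 = 1193
r = 5331 / √(34305 × 1193) = 5331 / 6397.3326 ≈ 0.833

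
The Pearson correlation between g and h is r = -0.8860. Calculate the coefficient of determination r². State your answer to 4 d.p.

0.7850

r² = (-0.8860)² = 0.7850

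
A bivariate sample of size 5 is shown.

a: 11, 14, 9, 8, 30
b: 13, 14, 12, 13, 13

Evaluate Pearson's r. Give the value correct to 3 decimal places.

0.196

n = 5, Σa = 72, Σb = 65, Σa² = 1362, Σb² = 847, Σab = 941
nΣab − ΣaΣb = 4705 − 4680 = 25
nΣa² − (Σa)² = 6810 − 5184 = 1626; nΣb² − (Σb)² = 4235 − 4225 = 10
r = 25 / √(1626 × 10) = 25 / 127.5147 ≈ 0.196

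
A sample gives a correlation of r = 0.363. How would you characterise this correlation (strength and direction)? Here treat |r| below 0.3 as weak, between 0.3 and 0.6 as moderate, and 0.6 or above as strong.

moderate positive

r = 0.363 > 0 so the relationship is positive.
|r| = 0.363, which falls in the moderate range.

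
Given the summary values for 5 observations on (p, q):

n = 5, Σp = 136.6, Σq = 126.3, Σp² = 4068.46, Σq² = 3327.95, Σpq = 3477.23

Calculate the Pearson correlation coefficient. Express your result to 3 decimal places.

0.124

r = (nΣpq − ΣpΣq) / √[(nΣp² − (Σp)²)(nΣq² − (Σq)²)]
Numerator: 5×3477.23 − 136.6×126.3 = 133.57
Denominator: √[(20342.3 − 18659.56)(16639.75 − 15951.69)] = √[1682.74 × 688.06] = 1076.0233
r = 133.57 / 1076.0233 ≈ 0.124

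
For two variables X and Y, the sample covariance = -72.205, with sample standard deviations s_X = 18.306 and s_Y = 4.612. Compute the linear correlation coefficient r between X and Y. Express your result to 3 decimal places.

-0.855

r = Cov(X,Y) / (s_X · s_Y) = -72.205 / (18.306 × 4.612)
  = -72.205 / 84.4273 ≈ -0.855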